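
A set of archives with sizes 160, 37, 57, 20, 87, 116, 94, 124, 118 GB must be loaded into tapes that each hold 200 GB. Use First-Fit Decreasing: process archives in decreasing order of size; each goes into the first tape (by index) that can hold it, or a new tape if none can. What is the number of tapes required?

5

Sorted descending: 160, 124, 118, 116, 94, 87, 57, 37, 20.
tape 1: place 160 GB, 40 GB left
tape 2: place 124 GB, 76 GB left
tape 3: place 118 GB, 82 GB left
tape 4: place 116 GB, 84 GB left
tape 5: place 94 GB, 106 GB left
tape 5: place 87 GB, 19 GB left
tape 2: place 57 GB, 19 GB left
tape 1: place 37 GB, 3 GB left
tape 3: place 20 GB, 62 GB left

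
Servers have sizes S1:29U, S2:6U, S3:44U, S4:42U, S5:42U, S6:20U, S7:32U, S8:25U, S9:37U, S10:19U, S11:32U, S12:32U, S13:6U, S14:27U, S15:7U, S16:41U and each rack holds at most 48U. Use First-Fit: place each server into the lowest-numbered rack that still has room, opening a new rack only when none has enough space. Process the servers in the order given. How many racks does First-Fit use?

S1 (29U) → rack 1 (remaining 19U)
S2 (6U) → rack 1 (remaining 13U)
S3 (44U) → rack 2 (remaining 4U)
S4 (42U) → rack 3 (remaining 6U)
S5 (42U) → rack 4 (remaining 6U)
S6 (20U) → rack 5 (remaining 28U)
S7 (32U) → rack 6 (remaining 16U)
S8 (25U) → rack 5 (remaining 3U)
S9 (37U) → rack 7 (remaining 11U)
S10 (19U) → rack 8 (remaining 29U)
S11 (32U) → rack 9 (remaining 16U)
S12 (32U) → rack 10 (remaining 16U)
S13 (6U) → rack 1 (remaining 7U)
S14 (27U) → rack 8 (remaining 2U)
S15 (7U) → rack 1 (remaining 0U)
S16 (41U) → rack 11 (remaining 7U)
Final racks: [29,6,6,7] [44] [42] [42] [20,25] [32] [37] [19,27] [32] [32] [41].

11 racks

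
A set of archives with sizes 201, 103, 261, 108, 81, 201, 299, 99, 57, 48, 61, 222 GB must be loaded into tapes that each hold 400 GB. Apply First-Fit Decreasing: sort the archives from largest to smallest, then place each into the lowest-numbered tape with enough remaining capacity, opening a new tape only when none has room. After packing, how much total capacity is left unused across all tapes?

259

Sorted descending: 299, 261, 222, 201, 201, 108, 103, 99, 81, 61, 57, 48.
Put 299 GB in tape 1; 101 GB remain.
Put 261 GB in tape 2; 139 GB remain.
Put 222 GB in tape 3; 178 GB remain.
Put 201 GB in tape 4; 199 GB remain.
Put 201 GB in tape 5; 199 GB remain.
Put 108 GB in tape 2; 31 GB remain.
Put 103 GB in tape 3; 75 GB remain.
Put 99 GB in tape 1; 2 GB remain.
Put 81 GB in tape 4; 118 GB remain.
Put 61 GB in tape 3; 14 GB remain.
Put 57 GB in tape 4; 61 GB remain.
Put 48 GB in tape 4; 13 GB remain.
5 tapes × 400 GB = 2000 GB; used 1741 GB; unused 259 GB.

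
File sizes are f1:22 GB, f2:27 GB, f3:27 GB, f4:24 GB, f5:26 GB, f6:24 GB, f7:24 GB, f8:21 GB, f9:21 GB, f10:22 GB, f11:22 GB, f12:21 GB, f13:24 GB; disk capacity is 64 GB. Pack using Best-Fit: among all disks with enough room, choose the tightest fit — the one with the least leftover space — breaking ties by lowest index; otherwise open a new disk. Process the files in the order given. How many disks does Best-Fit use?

disk 1: place f1 (22 GB), 42 GB left
disk 1: place f2 (27 GB), 15 GB left
disk 2: place f3 (27 GB), 37 GB left
disk 2: place f4 (24 GB), 13 GB left
disk 3: place f5 (26 GB), 38 GB left
disk 3: place f6 (24 GB), 14 GB left
disk 4: place f7 (24 GB), 40 GB left
disk 4: place f8 (21 GB), 19 GB left
disk 5: place f9 (21 GB), 43 GB left
disk 5: place f10 (22 GB), 21 GB left
disk 6: place f11 (22 GB), 42 GB left
disk 5: place f12 (21 GB), 0 GB left
disk 6: place f13 (24 GB), 18 GB left

6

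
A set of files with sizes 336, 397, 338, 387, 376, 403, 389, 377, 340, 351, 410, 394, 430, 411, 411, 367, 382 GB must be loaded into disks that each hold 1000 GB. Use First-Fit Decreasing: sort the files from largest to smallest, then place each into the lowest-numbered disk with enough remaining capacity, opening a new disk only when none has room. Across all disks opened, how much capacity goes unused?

2501

Sorted descending: 430, 411, 411, 410, 403, 397, 394, 389, 387, 382, 377, 376, 367, 351, 340, 338, 336.
430 GB → disk 1 (remaining 570 GB)
411 GB → disk 1 (remaining 159 GB)
411 GB → disk 2 (remaining 589 GB)
410 GB → disk 2 (remaining 179 GB)
403 GB → disk 3 (remaining 597 GB)
397 GB → disk 3 (remaining 200 GB)
394 GB → disk 4 (remaining 606 GB)
389 GB → disk 4 (remaining 217 GB)
387 GB → disk 5 (remaining 613 GB)
382 GB → disk 5 (remaining 231 GB)
377 GB → disk 6 (remaining 623 GB)
376 GB → disk 6 (remaining 247 GB)
367 GB → disk 7 (remaining 633 GB)
351 GB → disk 7 (remaining 282 GB)
340 GB → disk 8 (remaining 660 GB)
338 GB → disk 8 (remaining 322 GB)
336 GB → disk 9 (remaining 664 GB)
9 disks × 1000 GB = 9000 GB; used 6499 GB; unused 2501 GB.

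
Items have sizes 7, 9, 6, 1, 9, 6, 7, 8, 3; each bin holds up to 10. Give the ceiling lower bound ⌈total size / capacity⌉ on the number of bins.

6

Total size = 7 + 9 + 6 + 1 + 9 + 6 + 7 + 8 + 3 = 56.
⌈56 / 10⌉ = 6.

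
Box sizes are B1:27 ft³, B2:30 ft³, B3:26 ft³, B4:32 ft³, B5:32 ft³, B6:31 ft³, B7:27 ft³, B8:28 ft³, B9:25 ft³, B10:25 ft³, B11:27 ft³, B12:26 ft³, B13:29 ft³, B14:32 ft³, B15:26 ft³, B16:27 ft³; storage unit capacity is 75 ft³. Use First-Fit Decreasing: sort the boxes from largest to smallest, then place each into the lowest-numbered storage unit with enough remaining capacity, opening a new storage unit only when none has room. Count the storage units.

8

Sorted descending: 32, 32, 32, 31, 30, 29, 28, 27, 27, 27, 27, 26, 26, 26, 25, 25.
32 ft³ → storage unit 1 (remaining 43 ft³)
32 ft³ → storage unit 1 (remaining 11 ft³)
32 ft³ → storage unit 2 (remaining 43 ft³)
31 ft³ → storage unit 2 (remaining 12 ft³)
30 ft³ → storage unit 3 (remaining 45 ft³)
29 ft³ → storage unit 3 (remaining 16 ft³)
28 ft³ → storage unit 4 (remaining 47 ft³)
27 ft³ → storage unit 4 (remaining 20 ft³)
27 ft³ → storage unit 5 (remaining 48 ft³)
27 ft³ → storage unit 5 (remaining 21 ft³)
27 ft³ → storage unit 6 (remaining 48 ft³)
26 ft³ → storage unit 6 (remaining 22 ft³)
26 ft³ → storage unit 7 (remaining 49 ft³)
26 ft³ → storage unit 7 (remaining 23 ft³)
25 ft³ → storage unit 8 (remaining 50 ft³)
25 ft³ → storage unit 8 (remaining 25 ft³)
Final storage units: [32,32] [32,31] [30,29] [28,27] [27,27] [27,26] [26,26] [25,25].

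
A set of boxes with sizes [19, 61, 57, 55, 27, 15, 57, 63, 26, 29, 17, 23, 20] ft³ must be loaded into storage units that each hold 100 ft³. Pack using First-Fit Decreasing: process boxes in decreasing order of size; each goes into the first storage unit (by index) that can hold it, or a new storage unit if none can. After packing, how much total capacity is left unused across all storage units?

Sorted descending: 63, 61, 57, 57, 55, 29, 27, 26, 23, 20, 19, 17, 15.
Put 63 ft³ in storage unit 1; 37 ft³ remain.
Put 61 ft³ in storage unit 2; 39 ft³ remain.
Put 57 ft³ in storage unit 3; 43 ft³ remain.
Put 57 ft³ in storage unit 4; 43 ft³ remain.
Put 55 ft³ in storage unit 5; 45 ft³ remain.
Put 29 ft³ in storage unit 1; 8 ft³ remain.
Put 27 ft³ in storage unit 2; 12 ft³ remain.
Put 26 ft³ in storage unit 3; 17 ft³ remain.
Put 23 ft³ in storage unit 4; 20 ft³ remain.
Put 20 ft³ in storage unit 4; 0 ft³ remain.
Put 19 ft³ in storage unit 5; 26 ft³ remain.
Put 17 ft³ in storage unit 3; 0 ft³ remain.
Put 15 ft³ in storage unit 5; 11 ft³ remain.
5 storage units × 100 ft³ = 500 ft³; used 469 ft³; unused 31 ft³.

31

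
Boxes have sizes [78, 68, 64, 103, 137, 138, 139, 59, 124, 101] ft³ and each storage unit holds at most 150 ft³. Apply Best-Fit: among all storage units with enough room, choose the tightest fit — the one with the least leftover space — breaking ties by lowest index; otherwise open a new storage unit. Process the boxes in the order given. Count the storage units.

Put 78 ft³ in storage unit 1; 72 ft³ remain.
Put 68 ft³ in storage unit 1; 4 ft³ remain.
Put 64 ft³ in storage unit 2; 86 ft³ remain.
Put 103 ft³ in storage unit 3; 47 ft³ remain.
Put 137 ft³ in storage unit 4; 13 ft³ remain.
Put 138 ft³ in storage unit 5; 12 ft³ remain.
Put 139 ft³ in storage unit 6; 11 ft³ remain.
Put 59 ft³ in storage unit 2; 27 ft³ remain.
Put 124 ft³ in storage unit 7; 26 ft³ remain.
Put 101 ft³ in storage unit 8; 49 ft³ remain.

8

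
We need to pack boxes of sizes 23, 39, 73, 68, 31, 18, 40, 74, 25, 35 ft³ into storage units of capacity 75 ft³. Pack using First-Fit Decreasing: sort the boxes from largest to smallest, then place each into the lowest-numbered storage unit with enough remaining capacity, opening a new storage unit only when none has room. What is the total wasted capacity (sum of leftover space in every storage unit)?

Sorted descending: 74, 73, 68, 40, 39, 35, 31, 25, 23, 18.
storage unit 1: place 74 ft³, 1 ft³ left
storage unit 2: place 73 ft³, 2 ft³ left
storage unit 3: place 68 ft³, 7 ft³ left
storage unit 4: place 40 ft³, 35 ft³ left
storage unit 5: place 39 ft³, 36 ft³ left
storage unit 4: place 35 ft³, 0 ft³ left
storage unit 5: place 31 ft³, 5 ft³ left
storage unit 6: place 25 ft³, 50 ft³ left
storage unit 6: place 23 ft³, 27 ft³ left
storage unit 6: place 18 ft³, 9 ft³ left
6 storage units × 75 ft³ = 450 ft³; used 426 ft³; unused 24 ft³.

24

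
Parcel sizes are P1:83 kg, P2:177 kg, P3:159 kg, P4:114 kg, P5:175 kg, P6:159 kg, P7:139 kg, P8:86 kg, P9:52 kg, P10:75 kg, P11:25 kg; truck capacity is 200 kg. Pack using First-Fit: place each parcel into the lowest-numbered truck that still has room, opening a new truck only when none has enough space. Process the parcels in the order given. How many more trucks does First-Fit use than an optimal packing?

0

First-Fit: [83,114] [177] [159,25] [175] [159] [139,52] [86,75] → 7 trucks.
Total size 1244 kg; any packing needs at least ⌈1244/200⌉ = 7 trucks.
So 7 is already optimal.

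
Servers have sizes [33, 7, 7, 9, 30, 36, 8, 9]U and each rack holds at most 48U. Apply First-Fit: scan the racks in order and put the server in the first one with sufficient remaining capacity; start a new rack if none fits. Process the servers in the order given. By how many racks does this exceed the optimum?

0

First-Fit: [33,7,7] [9,30,8] [36,9] → 3 racks.
Total size 139U; any packing needs at least ⌈139/48⌉ = 3 racks.
So 3 is already optimal.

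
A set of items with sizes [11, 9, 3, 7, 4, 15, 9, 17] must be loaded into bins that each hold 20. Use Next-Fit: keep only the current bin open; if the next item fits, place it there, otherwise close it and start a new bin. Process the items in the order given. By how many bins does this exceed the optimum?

Next-Fit: [11,9] [3,7,4] [15] [9] [17] → 5 bins.
Total size 75; any packing needs at least ⌈75/20⌉ = 4 bins.
An optimal packing achieves that bound: [17,3] [15,4] [11,9] [9,7] → 4 bins.
Excess: 5 − 4 = 1.

1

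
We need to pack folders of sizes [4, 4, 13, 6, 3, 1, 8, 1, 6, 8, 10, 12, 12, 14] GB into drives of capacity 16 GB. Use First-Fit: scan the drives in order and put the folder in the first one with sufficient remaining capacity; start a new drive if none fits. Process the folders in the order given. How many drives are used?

4 GB → drive 1 (remaining 12 GB)
4 GB → drive 1 (remaining 8 GB)
13 GB → drive 2 (remaining 3 GB)
6 GB → drive 1 (remaining 2 GB)
3 GB → drive 2 (remaining 0 GB)
1 GB → drive 1 (remaining 1 GB)
8 GB → drive 3 (remaining 8 GB)
1 GB → drive 1 (remaining 0 GB)
6 GB → drive 3 (remaining 2 GB)
8 GB → drive 4 (remaining 8 GB)
10 GB → drive 5 (remaining 6 GB)
12 GB → drive 6 (remaining 4 GB)
12 GB → drive 7 (remaining 4 GB)
14 GB → drive 8 (remaining 2 GB)
Final drives: [4,4,6,1,1] [13,3] [8,6] [8] [10] [12] [12] [14].

8 drives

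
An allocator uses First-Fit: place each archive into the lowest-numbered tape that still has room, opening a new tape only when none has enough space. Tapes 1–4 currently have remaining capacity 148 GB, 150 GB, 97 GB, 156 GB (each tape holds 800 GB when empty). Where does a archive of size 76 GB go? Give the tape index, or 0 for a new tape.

Tapes with room: tape 1 (148 GB), tape 2 (150 GB), tape 3 (97 GB), tape 4 (156 GB).
The first with room is tape 1.

1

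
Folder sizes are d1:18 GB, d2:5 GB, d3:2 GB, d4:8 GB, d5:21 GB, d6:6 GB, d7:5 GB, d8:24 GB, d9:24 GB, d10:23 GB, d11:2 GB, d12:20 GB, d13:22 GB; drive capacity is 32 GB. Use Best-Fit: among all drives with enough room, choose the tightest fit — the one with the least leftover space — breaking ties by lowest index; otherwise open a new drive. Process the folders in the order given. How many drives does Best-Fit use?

7

d1 (18 GB) → drive 1 (remaining 14 GB)
d2 (5 GB) → drive 1 (remaining 9 GB)
d3 (2 GB) → drive 1 (remaining 7 GB)
d4 (8 GB) → drive 2 (remaining 24 GB)
d5 (21 GB) → drive 2 (remaining 3 GB)
d6 (6 GB) → drive 1 (remaining 1 GB)
d7 (5 GB) → drive 3 (remaining 27 GB)
d8 (24 GB) → drive 3 (remaining 3 GB)
d9 (24 GB) → drive 4 (remaining 8 GB)
d10 (23 GB) → drive 5 (remaining 9 GB)
d11 (2 GB) → drive 2 (remaining 1 GB)
d12 (20 GB) → drive 6 (remaining 12 GB)
d13 (22 GB) → drive 7 (remaining 10 GB)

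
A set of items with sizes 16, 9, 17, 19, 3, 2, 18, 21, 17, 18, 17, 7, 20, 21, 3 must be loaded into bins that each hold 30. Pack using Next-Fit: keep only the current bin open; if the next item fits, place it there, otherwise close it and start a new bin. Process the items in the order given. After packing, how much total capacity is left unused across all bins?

16 → bin 1 (remaining 14)
9 → bin 1 (remaining 5)
17 → bin 2 (remaining 13)
19 → bin 3 (remaining 11)
3 → bin 3 (remaining 8)
2 → bin 3 (remaining 6)
18 → bin 4 (remaining 12)
21 → bin 5 (remaining 9)
17 → bin 6 (remaining 13)
18 → bin 7 (remaining 12)
17 → bin 8 (remaining 13)
7 → bin 8 (remaining 6)
20 → bin 9 (remaining 10)
21 → bin 10 (remaining 9)
3 → bin 10 (remaining 6)
10 bins × 30 = 300; used 208; unused 92.

92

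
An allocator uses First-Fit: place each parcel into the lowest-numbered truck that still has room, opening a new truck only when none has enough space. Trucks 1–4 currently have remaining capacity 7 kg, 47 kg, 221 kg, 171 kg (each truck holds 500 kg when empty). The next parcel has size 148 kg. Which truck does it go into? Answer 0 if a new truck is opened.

3

Trucks with room: truck 3 (221 kg), truck 4 (171 kg).
The first with room is truck 3.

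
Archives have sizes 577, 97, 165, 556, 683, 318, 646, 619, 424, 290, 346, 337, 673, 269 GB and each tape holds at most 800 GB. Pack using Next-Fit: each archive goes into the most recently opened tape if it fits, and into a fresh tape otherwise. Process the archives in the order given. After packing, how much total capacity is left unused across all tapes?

577 GB → tape 1 (remaining 223 GB)
97 GB → tape 1 (remaining 126 GB)
165 GB → tape 2 (remaining 635 GB)
556 GB → tape 2 (remaining 79 GB)
683 GB → tape 3 (remaining 117 GB)
318 GB → tape 4 (remaining 482 GB)
646 GB → tape 5 (remaining 154 GB)
619 GB → tape 6 (remaining 181 GB)
424 GB → tape 7 (remaining 376 GB)
290 GB → tape 7 (remaining 86 GB)
346 GB → tape 8 (remaining 454 GB)
337 GB → tape 8 (remaining 117 GB)
673 GB → tape 9 (remaining 127 GB)
269 GB → tape 10 (remaining 531 GB)
10 tapes × 800 GB = 8000 GB; used 6000 GB; unused 2000 GB.

2000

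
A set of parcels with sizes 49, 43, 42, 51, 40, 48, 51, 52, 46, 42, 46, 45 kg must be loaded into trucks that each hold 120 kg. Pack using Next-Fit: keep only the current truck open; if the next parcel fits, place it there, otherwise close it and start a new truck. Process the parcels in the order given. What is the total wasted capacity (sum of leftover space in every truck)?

49 kg → truck 1 (remaining 71 kg)
43 kg → truck 1 (remaining 28 kg)
42 kg → truck 2 (remaining 78 kg)
51 kg → truck 2 (remaining 27 kg)
40 kg → truck 3 (remaining 80 kg)
48 kg → truck 3 (remaining 32 kg)
51 kg → truck 4 (remaining 69 kg)
52 kg → truck 4 (remaining 17 kg)
46 kg → truck 5 (remaining 74 kg)
42 kg → truck 5 (remaining 32 kg)
46 kg → truck 6 (remaining 74 kg)
45 kg → truck 6 (remaining 29 kg)
6 trucks × 120 kg = 720 kg; used 555 kg; unused 165 kg.

165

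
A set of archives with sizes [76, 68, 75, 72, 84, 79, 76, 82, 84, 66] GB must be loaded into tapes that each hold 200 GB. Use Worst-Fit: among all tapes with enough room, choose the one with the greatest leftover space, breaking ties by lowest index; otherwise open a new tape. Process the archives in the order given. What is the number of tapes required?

5 tapes

tape 1: place 76 GB, 124 GB left
tape 1: place 68 GB, 56 GB left
tape 2: place 75 GB, 125 GB left
tape 2: place 72 GB, 53 GB left
tape 3: place 84 GB, 116 GB left
tape 3: place 79 GB, 37 GB left
tape 4: place 76 GB, 124 GB left
tape 4: place 82 GB, 42 GB left
tape 5: place 84 GB, 116 GB left
tape 5: place 66 GB, 50 GB left
Final tapes: [76,68] [75,72] [84,79] [76,82] [84,66].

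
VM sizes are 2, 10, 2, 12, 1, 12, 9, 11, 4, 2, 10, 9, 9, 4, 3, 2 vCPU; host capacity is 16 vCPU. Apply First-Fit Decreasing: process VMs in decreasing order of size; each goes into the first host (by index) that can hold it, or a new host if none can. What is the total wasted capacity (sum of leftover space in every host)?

26

Sorted descending: 12, 12, 11, 10, 10, 9, 9, 9, 4, 4, 3, 2, 2, 2, 2, 1.
host 1: place 12 vCPU, 4 vCPU left
host 2: place 12 vCPU, 4 vCPU left
host 3: place 11 vCPU, 5 vCPU left
host 4: place 10 vCPU, 6 vCPU left
host 5: place 10 vCPU, 6 vCPU left
host 6: place 9 vCPU, 7 vCPU left
host 7: place 9 vCPU, 7 vCPU left
host 8: place 9 vCPU, 7 vCPU left
host 1: place 4 vCPU, 0 vCPU left
host 2: place 4 vCPU, 0 vCPU left
host 3: place 3 vCPU, 2 vCPU left
host 3: place 2 vCPU, 0 vCPU left
host 4: place 2 vCPU, 4 vCPU left
host 4: place 2 vCPU, 2 vCPU left
host 4: place 2 vCPU, 0 vCPU left
host 5: place 1 vCPU, 5 vCPU left
8 hosts × 16 vCPU = 128 vCPU; used 102 vCPU; unused 26 vCPU.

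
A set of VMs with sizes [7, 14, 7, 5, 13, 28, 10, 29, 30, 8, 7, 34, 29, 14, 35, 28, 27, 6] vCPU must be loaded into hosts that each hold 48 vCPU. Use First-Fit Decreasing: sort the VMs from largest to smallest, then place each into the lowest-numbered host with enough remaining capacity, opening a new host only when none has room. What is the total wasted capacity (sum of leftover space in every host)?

Sorted descending: 35, 34, 30, 29, 29, 28, 28, 27, 14, 14, 13, 10, 8, 7, 7, 7, 6, 5.
35 vCPU → host 1 (remaining 13 vCPU)
34 vCPU → host 2 (remaining 14 vCPU)
30 vCPU → host 3 (remaining 18 vCPU)
29 vCPU → host 4 (remaining 19 vCPU)
29 vCPU → host 5 (remaining 19 vCPU)
28 vCPU → host 6 (remaining 20 vCPU)
28 vCPU → host 7 (remaining 20 vCPU)
27 vCPU → host 8 (remaining 21 vCPU)
14 vCPU → host 2 (remaining 0 vCPU)
14 vCPU → host 3 (remaining 4 vCPU)
13 vCPU → host 1 (remaining 0 vCPU)
10 vCPU → host 4 (remaining 9 vCPU)
8 vCPU → host 4 (remaining 1 vCPU)
7 vCPU → host 5 (remaining 12 vCPU)
7 vCPU → host 5 (remaining 5 vCPU)
7 vCPU → host 6 (remaining 13 vCPU)
6 vCPU → host 6 (remaining 7 vCPU)
5 vCPU → host 5 (remaining 0 vCPU)
8 hosts × 48 vCPU = 384 vCPU; used 331 vCPU; unused 53 vCPU.

53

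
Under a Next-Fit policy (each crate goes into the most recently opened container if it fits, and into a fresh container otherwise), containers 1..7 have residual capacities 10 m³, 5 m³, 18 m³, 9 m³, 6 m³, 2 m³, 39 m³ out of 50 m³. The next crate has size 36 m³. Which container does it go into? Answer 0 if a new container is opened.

7

Next-Fit only looks at container 7, which has 39 m³ free.
36 m³ fits there.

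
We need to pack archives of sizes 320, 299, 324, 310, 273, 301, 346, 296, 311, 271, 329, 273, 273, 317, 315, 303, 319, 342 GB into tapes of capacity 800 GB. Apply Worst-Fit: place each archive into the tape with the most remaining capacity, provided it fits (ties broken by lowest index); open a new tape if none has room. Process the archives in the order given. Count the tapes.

9

320 GB → tape 1 (remaining 480 GB)
299 GB → tape 1 (remaining 181 GB)
324 GB → tape 2 (remaining 476 GB)
310 GB → tape 2 (remaining 166 GB)
273 GB → tape 3 (remaining 527 GB)
301 GB → tape 3 (remaining 226 GB)
346 GB → tape 4 (remaining 454 GB)
296 GB → tape 4 (remaining 158 GB)
311 GB → tape 5 (remaining 489 GB)
271 GB → tape 5 (remaining 218 GB)
329 GB → tape 6 (remaining 471 GB)
273 GB → tape 6 (remaining 198 GB)
273 GB → tape 7 (remaining 527 GB)
317 GB → tape 7 (remaining 210 GB)
315 GB → tape 8 (remaining 485 GB)
303 GB → tape 8 (remaining 182 GB)
319 GB → tape 9 (remaining 481 GB)
342 GB → tape 9 (remaining 139 GB)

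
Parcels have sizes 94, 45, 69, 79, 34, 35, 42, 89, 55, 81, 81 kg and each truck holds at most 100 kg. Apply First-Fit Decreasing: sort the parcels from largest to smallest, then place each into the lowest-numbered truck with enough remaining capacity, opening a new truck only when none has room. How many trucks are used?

Sorted descending: 94, 89, 81, 81, 79, 69, 55, 45, 42, 35, 34.
Put 94 kg in truck 1; 6 kg remain.
Put 89 kg in truck 2; 11 kg remain.
Put 81 kg in truck 3; 19 kg remain.
Put 81 kg in truck 4; 19 kg remain.
Put 79 kg in truck 5; 21 kg remain.
Put 69 kg in truck 6; 31 kg remain.
Put 55 kg in truck 7; 45 kg remain.
Put 45 kg in truck 7; 0 kg remain.
Put 42 kg in truck 8; 58 kg remain.
Put 35 kg in truck 8; 23 kg remain.
Put 34 kg in truck 9; 66 kg remain.

9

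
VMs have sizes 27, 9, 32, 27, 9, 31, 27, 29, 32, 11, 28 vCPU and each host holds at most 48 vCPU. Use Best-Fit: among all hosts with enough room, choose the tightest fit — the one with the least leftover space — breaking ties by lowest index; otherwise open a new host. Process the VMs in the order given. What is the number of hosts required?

host 1: place 27 vCPU, 21 vCPU left
host 1: place 9 vCPU, 12 vCPU left
host 2: place 32 vCPU, 16 vCPU left
host 3: place 27 vCPU, 21 vCPU left
host 1: place 9 vCPU, 3 vCPU left
host 4: place 31 vCPU, 17 vCPU left
host 5: place 27 vCPU, 21 vCPU left
host 6: place 29 vCPU, 19 vCPU left
host 7: place 32 vCPU, 16 vCPU left
host 2: place 11 vCPU, 5 vCPU left
host 8: place 28 vCPU, 20 vCPU left

8 hosts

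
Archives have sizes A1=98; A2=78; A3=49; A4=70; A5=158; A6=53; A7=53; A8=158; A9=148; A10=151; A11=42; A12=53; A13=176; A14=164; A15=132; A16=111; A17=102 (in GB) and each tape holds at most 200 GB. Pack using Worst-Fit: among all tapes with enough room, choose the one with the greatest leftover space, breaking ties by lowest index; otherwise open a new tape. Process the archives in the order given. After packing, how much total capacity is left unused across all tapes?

604

Put A1 (98 GB) in tape 1; 102 GB remain.
Put A2 (78 GB) in tape 1; 24 GB remain.
Put A3 (49 GB) in tape 2; 151 GB remain.
Put A4 (70 GB) in tape 2; 81 GB remain.
Put A5 (158 GB) in tape 3; 42 GB remain.
Put A6 (53 GB) in tape 2; 28 GB remain.
Put A7 (53 GB) in tape 4; 147 GB remain.
Put A8 (158 GB) in tape 5; 42 GB remain.
Put A9 (148 GB) in tape 6; 52 GB remain.
Put A10 (151 GB) in tape 7; 49 GB remain.
Put A11 (42 GB) in tape 4; 105 GB remain.
Put A12 (53 GB) in tape 4; 52 GB remain.
Put A13 (176 GB) in tape 8; 24 GB remain.
Put A14 (164 GB) in tape 9; 36 GB remain.
Put A15 (132 GB) in tape 10; 68 GB remain.
Put A16 (111 GB) in tape 11; 89 GB remain.
Put A17 (102 GB) in tape 12; 98 GB remain.
12 tapes × 200 GB = 2400 GB; used 1796 GB; unused 604 GB.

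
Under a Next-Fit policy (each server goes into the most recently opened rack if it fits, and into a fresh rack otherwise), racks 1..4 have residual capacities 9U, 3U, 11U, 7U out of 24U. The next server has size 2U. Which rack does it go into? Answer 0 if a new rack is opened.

4

Next-Fit only looks at rack 4, which has 7U free.
2U fits there.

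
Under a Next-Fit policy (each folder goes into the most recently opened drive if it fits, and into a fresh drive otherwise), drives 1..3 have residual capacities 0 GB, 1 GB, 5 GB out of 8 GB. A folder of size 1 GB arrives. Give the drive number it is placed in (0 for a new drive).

Next-Fit only looks at drive 3, which has 5 GB free.
1 GB fits there.

3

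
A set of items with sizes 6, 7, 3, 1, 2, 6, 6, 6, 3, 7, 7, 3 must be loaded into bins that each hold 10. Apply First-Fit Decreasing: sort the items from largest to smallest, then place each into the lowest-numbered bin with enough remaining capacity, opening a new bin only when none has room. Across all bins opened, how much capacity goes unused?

Sorted descending: 7, 7, 7, 6, 6, 6, 6, 3, 3, 3, 2, 1.
7 → bin 1 (remaining 3)
7 → bin 2 (remaining 3)
7 → bin 3 (remaining 3)
6 → bin 4 (remaining 4)
6 → bin 5 (remaining 4)
6 → bin 6 (remaining 4)
6 → bin 7 (remaining 4)
3 → bin 1 (remaining 0)
3 → bin 2 (remaining 0)
3 → bin 3 (remaining 0)
2 → bin 4 (remaining 2)
1 → bin 4 (remaining 1)
7 bins × 10 = 70; used 57; unused 13.

13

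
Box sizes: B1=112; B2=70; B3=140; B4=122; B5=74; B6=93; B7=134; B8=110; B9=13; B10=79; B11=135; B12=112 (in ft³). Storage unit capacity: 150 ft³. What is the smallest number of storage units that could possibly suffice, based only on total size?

8 storage units

Total size = 112 + 70 + 140 + 122 + 74 + 93 + 134 + 110 + 13 + 79 + 135 + 112 = 1194 ft³.
⌈1194 / 150⌉ = 8.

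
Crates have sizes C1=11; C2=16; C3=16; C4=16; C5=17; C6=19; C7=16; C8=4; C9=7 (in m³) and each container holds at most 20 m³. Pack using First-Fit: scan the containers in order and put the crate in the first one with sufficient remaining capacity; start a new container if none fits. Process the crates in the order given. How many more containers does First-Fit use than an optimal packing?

1

First-Fit: [11,4] [16] [16] [16] [17] [19] [16] [7] → 8 containers.
Total size 122 m³; any packing needs at least ⌈122/20⌉ = 7 containers.
An optimal packing achieves that bound: [19] [17] [16,4] [16] [16] [16] [11,7] → 7 containers.
Excess: 8 − 7 = 1.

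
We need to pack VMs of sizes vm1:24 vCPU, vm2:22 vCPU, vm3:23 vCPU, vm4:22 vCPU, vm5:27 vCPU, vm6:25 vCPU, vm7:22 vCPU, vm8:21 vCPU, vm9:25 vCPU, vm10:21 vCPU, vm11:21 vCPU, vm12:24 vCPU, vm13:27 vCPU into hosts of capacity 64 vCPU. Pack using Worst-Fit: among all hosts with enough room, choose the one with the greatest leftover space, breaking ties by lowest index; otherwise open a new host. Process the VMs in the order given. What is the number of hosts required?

Put vm1 (24 vCPU) in host 1; 40 vCPU remain.
Put vm2 (22 vCPU) in host 1; 18 vCPU remain.
Put vm3 (23 vCPU) in host 2; 41 vCPU remain.
Put vm4 (22 vCPU) in host 2; 19 vCPU remain.
Put vm5 (27 vCPU) in host 3; 37 vCPU remain.
Put vm6 (25 vCPU) in host 3; 12 vCPU remain.
Put vm7 (22 vCPU) in host 4; 42 vCPU remain.
Put vm8 (21 vCPU) in host 4; 21 vCPU remain.
Put vm9 (25 vCPU) in host 5; 39 vCPU remain.
Put vm10 (21 vCPU) in host 5; 18 vCPU remain.
Put vm11 (21 vCPU) in host 4; 0 vCPU remain.
Put vm12 (24 vCPU) in host 6; 40 vCPU remain.
Put vm13 (27 vCPU) in host 6; 13 vCPU remain.
Final hosts: [24,22] [23,22] [27,25] [22,21,21] [25,21] [24,27].

6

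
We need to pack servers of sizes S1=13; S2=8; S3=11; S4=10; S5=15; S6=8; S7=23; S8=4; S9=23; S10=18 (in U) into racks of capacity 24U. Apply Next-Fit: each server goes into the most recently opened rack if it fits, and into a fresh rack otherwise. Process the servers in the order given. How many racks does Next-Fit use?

7

S1 (13U) → rack 1 (remaining 11U)
S2 (8U) → rack 1 (remaining 3U)
S3 (11U) → rack 2 (remaining 13U)
S4 (10U) → rack 2 (remaining 3U)
S5 (15U) → rack 3 (remaining 9U)
S6 (8U) → rack 3 (remaining 1U)
S7 (23U) → rack 4 (remaining 1U)
S8 (4U) → rack 5 (remaining 20U)
S9 (23U) → rack 6 (remaining 1U)
S10 (18U) → rack 7 (remaining 6U)
Final racks: [13,8] [11,10] [15,8] [23] [4] [23] [18].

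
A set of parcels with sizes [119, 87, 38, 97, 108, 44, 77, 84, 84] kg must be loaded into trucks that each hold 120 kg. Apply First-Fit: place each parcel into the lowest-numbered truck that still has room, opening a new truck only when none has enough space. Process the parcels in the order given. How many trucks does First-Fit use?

Put 119 kg in truck 1; 1 kg remain.
Put 87 kg in truck 2; 33 kg remain.
Put 38 kg in truck 3; 82 kg remain.
Put 97 kg in truck 4; 23 kg remain.
Put 108 kg in truck 5; 12 kg remain.
Put 44 kg in truck 3; 38 kg remain.
Put 77 kg in truck 6; 43 kg remain.
Put 84 kg in truck 7; 36 kg remain.
Put 84 kg in truck 8; 36 kg remain.
Final trucks: [119] [87] [38,44] [97] [108] [77] [84] [84].

8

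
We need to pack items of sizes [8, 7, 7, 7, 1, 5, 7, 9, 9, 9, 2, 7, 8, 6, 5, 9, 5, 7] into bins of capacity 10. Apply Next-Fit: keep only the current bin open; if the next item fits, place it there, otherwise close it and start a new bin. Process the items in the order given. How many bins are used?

16 bins

bin 1: place 8, 2 left
bin 2: place 7, 3 left
bin 3: place 7, 3 left
bin 4: place 7, 3 left
bin 4: place 1, 2 left
bin 5: place 5, 5 left
bin 6: place 7, 3 left
bin 7: place 9, 1 left
bin 8: place 9, 1 left
bin 9: place 9, 1 left
bin 10: place 2, 8 left
bin 10: place 7, 1 left
bin 11: place 8, 2 left
bin 12: place 6, 4 left
bin 13: place 5, 5 left
bin 14: place 9, 1 left
bin 15: place 5, 5 left
bin 16: place 7, 3 left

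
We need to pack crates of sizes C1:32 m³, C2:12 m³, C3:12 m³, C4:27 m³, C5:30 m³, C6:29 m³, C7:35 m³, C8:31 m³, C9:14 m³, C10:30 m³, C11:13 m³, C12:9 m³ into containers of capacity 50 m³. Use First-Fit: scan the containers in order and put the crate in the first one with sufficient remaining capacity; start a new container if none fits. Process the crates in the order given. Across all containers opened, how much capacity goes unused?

Put C1 (32 m³) in container 1; 18 m³ remain.
Put C2 (12 m³) in container 1; 6 m³ remain.
Put C3 (12 m³) in container 2; 38 m³ remain.
Put C4 (27 m³) in container 2; 11 m³ remain.
Put C5 (30 m³) in container 3; 20 m³ remain.
Put C6 (29 m³) in container 4; 21 m³ remain.
Put C7 (35 m³) in container 5; 15 m³ remain.
Put C8 (31 m³) in container 6; 19 m³ remain.
Put C9 (14 m³) in container 3; 6 m³ remain.
Put C10 (30 m³) in container 7; 20 m³ remain.
Put C11 (13 m³) in container 4; 8 m³ remain.
Put C12 (9 m³) in container 2; 2 m³ remain.
7 containers × 50 m³ = 350 m³; used 274 m³; unused 76 m³.

76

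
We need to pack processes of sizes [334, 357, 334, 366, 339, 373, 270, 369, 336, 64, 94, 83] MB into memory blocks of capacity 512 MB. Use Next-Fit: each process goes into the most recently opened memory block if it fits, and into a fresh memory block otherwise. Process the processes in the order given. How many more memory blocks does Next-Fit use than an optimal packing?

1

Next-Fit: [334] [357] [334] [366] [339] [373] [270] [369] [336,64,94] [83] → 10 memory blocks.
9 processes exceed 256 MB (half the capacity), and no two of those can share a memory block, so at least 9 memory blocks are needed.
An optimal packing achieves that bound: [373,94] [369,83] [366,64] [357] [339] [336] [334] [334] [270] → 9 memory blocks.
Excess: 10 − 9 = 1.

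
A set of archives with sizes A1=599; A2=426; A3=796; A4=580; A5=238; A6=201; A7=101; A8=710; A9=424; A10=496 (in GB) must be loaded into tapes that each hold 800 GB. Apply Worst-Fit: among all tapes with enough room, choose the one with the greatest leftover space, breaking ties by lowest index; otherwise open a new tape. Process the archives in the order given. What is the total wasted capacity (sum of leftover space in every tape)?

tape 1: place A1 (599 GB), 201 GB left
tape 2: place A2 (426 GB), 374 GB left
tape 3: place A3 (796 GB), 4 GB left
tape 4: place A4 (580 GB), 220 GB left
tape 2: place A5 (238 GB), 136 GB left
tape 4: place A6 (201 GB), 19 GB left
tape 1: place A7 (101 GB), 100 GB left
tape 5: place A8 (710 GB), 90 GB left
tape 6: place A9 (424 GB), 376 GB left
tape 7: place A10 (496 GB), 304 GB left
7 tapes × 800 GB = 5600 GB; used 4571 GB; unused 1029 GB.

1029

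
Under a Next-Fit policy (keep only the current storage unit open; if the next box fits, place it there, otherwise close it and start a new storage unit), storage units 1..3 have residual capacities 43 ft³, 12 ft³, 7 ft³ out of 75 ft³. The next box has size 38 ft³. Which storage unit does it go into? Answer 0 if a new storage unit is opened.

Next-Fit only looks at storage unit 3, which has 7 ft³ free.
38 ft³ does not fit, so a new storage unit is opened.

0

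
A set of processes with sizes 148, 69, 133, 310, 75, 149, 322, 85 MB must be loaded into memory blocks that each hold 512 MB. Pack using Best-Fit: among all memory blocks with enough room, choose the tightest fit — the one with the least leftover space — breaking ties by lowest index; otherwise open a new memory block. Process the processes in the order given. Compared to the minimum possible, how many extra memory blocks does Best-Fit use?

0

Best-Fit: [148,69,133,75,85] [310,149] [322] → 3 memory blocks.
Total size 1291 MB; any packing needs at least ⌈1291/512⌉ = 3 memory blocks.
So 3 is already optimal.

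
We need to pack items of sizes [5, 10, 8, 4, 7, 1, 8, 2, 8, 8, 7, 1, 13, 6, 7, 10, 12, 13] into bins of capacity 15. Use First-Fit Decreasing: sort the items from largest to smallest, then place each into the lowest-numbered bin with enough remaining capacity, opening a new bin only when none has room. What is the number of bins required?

Sorted descending: 13, 13, 12, 10, 10, 8, 8, 8, 8, 7, 7, 7, 6, 5, 4, 2, 1, 1.
bin 1: place 13, 2 left
bin 2: place 13, 2 left
bin 3: place 12, 3 left
bin 4: place 10, 5 left
bin 5: place 10, 5 left
bin 6: place 8, 7 left
bin 7: place 8, 7 left
bin 8: place 8, 7 left
bin 9: place 8, 7 left
bin 6: place 7, 0 left
bin 7: place 7, 0 left
bin 8: place 7, 0 left
bin 9: place 6, 1 left
bin 4: place 5, 0 left
bin 5: place 4, 1 left
bin 1: place 2, 0 left
bin 2: place 1, 1 left
bin 2: place 1, 0 left
Final bins: [13,2] [13,1,1] [12] [10,5] [10,4] [8,7] [8,7] [8,7] [8,6].

9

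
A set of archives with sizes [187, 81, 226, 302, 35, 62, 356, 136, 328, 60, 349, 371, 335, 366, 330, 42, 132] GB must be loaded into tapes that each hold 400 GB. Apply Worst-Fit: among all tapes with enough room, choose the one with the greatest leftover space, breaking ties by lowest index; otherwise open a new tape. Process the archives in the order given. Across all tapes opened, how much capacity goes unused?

702

tape 1: place 187 GB, 213 GB left
tape 1: place 81 GB, 132 GB left
tape 2: place 226 GB, 174 GB left
tape 3: place 302 GB, 98 GB left
tape 2: place 35 GB, 139 GB left
tape 2: place 62 GB, 77 GB left
tape 4: place 356 GB, 44 GB left
tape 5: place 136 GB, 264 GB left
tape 6: place 328 GB, 72 GB left
tape 5: place 60 GB, 204 GB left
tape 7: place 349 GB, 51 GB left
tape 8: place 371 GB, 29 GB left
tape 9: place 335 GB, 65 GB left
tape 10: place 366 GB, 34 GB left
tape 11: place 330 GB, 70 GB left
tape 5: place 42 GB, 162 GB left
tape 5: place 132 GB, 30 GB left
11 tapes × 400 GB = 4400 GB; used 3698 GB; unused 702 GB.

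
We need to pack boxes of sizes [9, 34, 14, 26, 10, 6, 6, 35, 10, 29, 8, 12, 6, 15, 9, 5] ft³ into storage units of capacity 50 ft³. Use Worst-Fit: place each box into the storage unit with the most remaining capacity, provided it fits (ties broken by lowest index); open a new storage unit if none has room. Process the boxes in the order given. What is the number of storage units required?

5 storage units

9 ft³ → storage unit 1 (remaining 41 ft³)
34 ft³ → storage unit 1 (remaining 7 ft³)
14 ft³ → storage unit 2 (remaining 36 ft³)
26 ft³ → storage unit 2 (remaining 10 ft³)
10 ft³ → storage unit 2 (remaining 0 ft³)
6 ft³ → storage unit 1 (remaining 1 ft³)
6 ft³ → storage unit 3 (remaining 44 ft³)
35 ft³ → storage unit 3 (remaining 9 ft³)
10 ft³ → storage unit 4 (remaining 40 ft³)
29 ft³ → storage unit 4 (remaining 11 ft³)
8 ft³ → storage unit 4 (remaining 3 ft³)
12 ft³ → storage unit 5 (remaining 38 ft³)
6 ft³ → storage unit 5 (remaining 32 ft³)
15 ft³ → storage unit 5 (remaining 17 ft³)
9 ft³ → storage unit 5 (remaining 8 ft³)
5 ft³ → storage unit 3 (remaining 4 ft³)
Final storage units: [9,34,6] [14,26,10] [6,35,5] [10,29,8] [12,6,15,9].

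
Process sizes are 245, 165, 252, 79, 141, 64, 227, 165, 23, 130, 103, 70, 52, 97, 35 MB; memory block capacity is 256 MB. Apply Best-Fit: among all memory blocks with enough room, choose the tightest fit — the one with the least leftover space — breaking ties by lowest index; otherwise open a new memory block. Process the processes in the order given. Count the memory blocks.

Put 245 MB in memory block 1; 11 MB remain.
Put 165 MB in memory block 2; 91 MB remain.
Put 252 MB in memory block 3; 4 MB remain.
Put 79 MB in memory block 2; 12 MB remain.
Put 141 MB in memory block 4; 115 MB remain.
Put 64 MB in memory block 4; 51 MB remain.
Put 227 MB in memory block 5; 29 MB remain.
Put 165 MB in memory block 6; 91 MB remain.
Put 23 MB in memory block 5; 6 MB remain.
Put 130 MB in memory block 7; 126 MB remain.
Put 103 MB in memory block 7; 23 MB remain.
Put 70 MB in memory block 6; 21 MB remain.
Put 52 MB in memory block 8; 204 MB remain.
Put 97 MB in memory block 8; 107 MB remain.
Put 35 MB in memory block 4; 16 MB remain.
Final memory blocks: [245] [165,79] [252] [141,64,35] [227,23] [165,70] [130,103] [52,97].

8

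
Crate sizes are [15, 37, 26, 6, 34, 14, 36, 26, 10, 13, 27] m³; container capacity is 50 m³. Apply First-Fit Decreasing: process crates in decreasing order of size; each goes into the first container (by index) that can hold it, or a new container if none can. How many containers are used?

Sorted descending: 37, 36, 34, 27, 26, 26, 15, 14, 13, 10, 6.
Put 37 m³ in container 1; 13 m³ remain.
Put 36 m³ in container 2; 14 m³ remain.
Put 34 m³ in container 3; 16 m³ remain.
Put 27 m³ in container 4; 23 m³ remain.
Put 26 m³ in container 5; 24 m³ remain.
Put 26 m³ in container 6; 24 m³ remain.
Put 15 m³ in container 3; 1 m³ remain.
Put 14 m³ in container 2; 0 m³ remain.
Put 13 m³ in container 1; 0 m³ remain.
Put 10 m³ in container 4; 13 m³ remain.
Put 6 m³ in container 4; 7 m³ remain.

6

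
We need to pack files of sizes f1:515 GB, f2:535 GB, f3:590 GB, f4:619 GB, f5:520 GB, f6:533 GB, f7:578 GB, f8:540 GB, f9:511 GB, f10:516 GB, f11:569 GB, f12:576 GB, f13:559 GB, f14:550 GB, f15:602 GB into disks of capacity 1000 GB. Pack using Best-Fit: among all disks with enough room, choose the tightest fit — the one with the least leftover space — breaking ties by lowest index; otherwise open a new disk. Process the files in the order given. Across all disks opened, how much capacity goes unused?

disk 1: place f1 (515 GB), 485 GB left
disk 2: place f2 (535 GB), 465 GB left
disk 3: place f3 (590 GB), 410 GB left
disk 4: place f4 (619 GB), 381 GB left
disk 5: place f5 (520 GB), 480 GB left
disk 6: place f6 (533 GB), 467 GB left
disk 7: place f7 (578 GB), 422 GB left
disk 8: place f8 (540 GB), 460 GB left
disk 9: place f9 (511 GB), 489 GB left
disk 10: place f10 (516 GB), 484 GB left
disk 11: place f11 (569 GB), 431 GB left
disk 12: place f12 (576 GB), 424 GB left
disk 13: place f13 (559 GB), 441 GB left
disk 14: place f14 (550 GB), 450 GB left
disk 15: place f15 (602 GB), 398 GB left
15 disks × 1000 GB = 15000 GB; used 8313 GB; unused 6687 GB.

6687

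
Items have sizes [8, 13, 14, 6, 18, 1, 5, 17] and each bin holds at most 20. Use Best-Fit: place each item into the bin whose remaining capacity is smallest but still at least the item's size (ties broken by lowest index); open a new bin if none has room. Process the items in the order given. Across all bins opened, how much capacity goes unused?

Put 8 in bin 1; 12 remain.
Put 13 in bin 2; 7 remain.
Put 14 in bin 3; 6 remain.
Put 6 in bin 3; 0 remain.
Put 18 in bin 4; 2 remain.
Put 1 in bin 4; 1 remain.
Put 5 in bin 2; 2 remain.
Put 17 in bin 5; 3 remain.
5 bins × 20 = 100; used 82; unused 18.

18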